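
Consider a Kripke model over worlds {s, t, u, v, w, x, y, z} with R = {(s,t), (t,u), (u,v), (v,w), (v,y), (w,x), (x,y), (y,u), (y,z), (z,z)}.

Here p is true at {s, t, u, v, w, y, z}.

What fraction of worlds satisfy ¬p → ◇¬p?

s: ¬p is F, ◇¬p is F. ✓
t: ¬p is F, ◇¬p is F. ✓
u: ¬p is F, ◇¬p is F. ✓
v: ¬p is F, ◇¬p is F. ✓
w: ¬p is F, ◇¬p is T. ✓
x: ¬p is T, ◇¬p is F. ✗
y: ¬p is F, ◇¬p is F. ✓
z: ¬p is F, ◇¬p is F. ✓
That's 7 of 8 worlds, so 7/8.

7/8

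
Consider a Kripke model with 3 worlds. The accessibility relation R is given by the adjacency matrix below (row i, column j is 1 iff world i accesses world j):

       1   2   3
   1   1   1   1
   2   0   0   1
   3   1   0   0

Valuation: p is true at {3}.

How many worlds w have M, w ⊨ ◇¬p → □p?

1: ◇¬p is T, □p is F. ✗
2: ◇¬p is F, □p is T. ✓
3: ◇¬p is T, □p is F. ✗
Satisfying worlds: {2}.

1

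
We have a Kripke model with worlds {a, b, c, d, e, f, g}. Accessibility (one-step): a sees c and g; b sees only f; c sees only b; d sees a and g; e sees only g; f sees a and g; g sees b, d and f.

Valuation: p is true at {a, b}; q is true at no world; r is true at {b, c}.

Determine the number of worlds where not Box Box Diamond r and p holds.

a: not Box Box Diamond r is T, p is T. ✓
b: not Box Box Diamond r is F, p is T. ✗
c: not Box Box Diamond r is T, p is F. ✗
d: not Box Box Diamond r is T, p is F. ✗
e: not Box Box Diamond r is T, p is F. ✗
f: not Box Box Diamond r is T, p is F. ✗
g: not Box Box Diamond r is T, p is F. ✗
Satisfying worlds: {a}.

1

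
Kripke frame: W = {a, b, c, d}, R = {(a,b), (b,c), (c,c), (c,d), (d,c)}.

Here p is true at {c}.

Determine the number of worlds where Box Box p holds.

a: successors {b}; Box p there: b:T. ✓
b: successors {c}; Box p there: c:F. ✗
c: successors {c, d}; Box p there: c:F, d:T. ✗
d: successors {c}; Box p there: c:F. ✗
Satisfying worlds: {a}.

1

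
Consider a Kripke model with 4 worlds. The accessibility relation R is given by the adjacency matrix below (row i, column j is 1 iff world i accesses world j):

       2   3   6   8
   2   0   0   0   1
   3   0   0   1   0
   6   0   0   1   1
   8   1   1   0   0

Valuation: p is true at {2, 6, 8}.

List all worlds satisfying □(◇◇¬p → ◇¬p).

{2}

2: successors {8}; ◇◇¬p → ◇¬p there: 8:T. ✓
3: successors {6}; ◇◇¬p → ◇¬p there: 6:F. ✗
6: successors {6, 8}; ◇◇¬p → ◇¬p there: 6:F, 8:T. ✗
8: successors {2, 3}; ◇◇¬p → ◇¬p there: 2:F, 3:T. ✗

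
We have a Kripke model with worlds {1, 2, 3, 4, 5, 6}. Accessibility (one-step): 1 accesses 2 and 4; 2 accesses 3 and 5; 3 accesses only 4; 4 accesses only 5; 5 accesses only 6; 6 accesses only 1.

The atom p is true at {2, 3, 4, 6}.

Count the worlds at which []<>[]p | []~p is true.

1: []<>[]p is T, []~p is F. ✓
2: []<>[]p is F, []~p is F. ✗
3: []<>[]p is T, []~p is F. ✓
4: []<>[]p is F, []~p is T. ✓
5: []<>[]p is T, []~p is F. ✓
6: []<>[]p is F, []~p is T. ✓
Satisfying worlds: {1, 3, 4, 5, 6}.

5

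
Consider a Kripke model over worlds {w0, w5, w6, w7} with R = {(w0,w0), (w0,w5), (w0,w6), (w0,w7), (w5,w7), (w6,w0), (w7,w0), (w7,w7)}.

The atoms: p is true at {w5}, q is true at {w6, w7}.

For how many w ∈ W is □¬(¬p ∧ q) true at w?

w0: successors {w0, w5, w6, w7}; ¬(¬p ∧ q) there: w0:T, w5:T, w6:F, w7:F. ✗
w5: successors {w7}; ¬(¬p ∧ q) there: w7:F. ✗
w6: successors {w0}; ¬(¬p ∧ q) there: w0:T. ✓
w7: successors {w0, w7}; ¬(¬p ∧ q) there: w0:T, w7:F. ✗
Satisfying worlds: {w6}.

1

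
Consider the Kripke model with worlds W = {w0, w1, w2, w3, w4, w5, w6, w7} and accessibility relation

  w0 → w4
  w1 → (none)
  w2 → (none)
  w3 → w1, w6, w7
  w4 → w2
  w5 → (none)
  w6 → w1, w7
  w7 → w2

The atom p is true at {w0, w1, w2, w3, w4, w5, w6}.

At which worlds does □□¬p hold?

w0: successors {w4}; □¬p there: w4:F. ✗
w1: no successors, so □□¬p holds vacuously. ✓
w2: no successors, so □□¬p holds vacuously. ✓
w3: successors {w1, w6, w7}; □¬p there: w1:T, w6:F, w7:F. ✗
w4: successors {w2}; □¬p there: w2:T. ✓
w5: no successors, so □□¬p holds vacuously. ✓
w6: successors {w1, w7}; □¬p there: w1:T, w7:F. ✗
w7: successors {w2}; □¬p there: w2:T. ✓

{w1, w2, w4, w5, w7}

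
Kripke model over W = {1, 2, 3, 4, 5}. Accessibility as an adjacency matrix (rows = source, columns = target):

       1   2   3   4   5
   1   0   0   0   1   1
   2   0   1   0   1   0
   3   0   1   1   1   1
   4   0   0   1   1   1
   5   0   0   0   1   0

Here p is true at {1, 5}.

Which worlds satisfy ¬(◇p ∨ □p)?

1: ◇p ∨ □p is T. ✗
2: ◇p ∨ □p is F. ✓
3: ◇p ∨ □p is T. ✗
4: ◇p ∨ □p is T. ✗
5: ◇p ∨ □p is F. ✓

{2, 5}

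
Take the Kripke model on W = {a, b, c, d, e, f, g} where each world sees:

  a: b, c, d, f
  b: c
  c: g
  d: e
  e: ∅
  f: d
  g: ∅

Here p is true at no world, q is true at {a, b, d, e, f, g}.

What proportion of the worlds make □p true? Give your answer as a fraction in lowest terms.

2/7

a: successors {b, c, d, f}; p there: b:F, c:F, d:F, f:F. ✗
b: successors {c}; p there: c:F. ✗
c: successors {g}; p there: g:F. ✗
d: successors {e}; p there: e:F. ✗
e: no successors, so □p holds vacuously. ✓
f: successors {d}; p there: d:F. ✗
g: no successors, so □p holds vacuously. ✓
That's 2 of 7 worlds, so 2/7.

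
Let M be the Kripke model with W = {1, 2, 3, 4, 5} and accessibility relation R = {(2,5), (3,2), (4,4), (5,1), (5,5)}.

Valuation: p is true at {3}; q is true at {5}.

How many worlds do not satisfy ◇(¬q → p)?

3

1: no successors, so ◇(¬q → p) fails. ✗
2: successors {5}; ¬q → p there: 5:T. ✓
3: successors {2}; ¬q → p there: 2:F. ✗
4: successors {4}; ¬q → p there: 4:F. ✗
5: successors {1, 5}; ¬q → p there: 1:F, 5:T. ✓
Satisfying worlds: {2, 5}.
So ◇(¬q → p) fails at the other 3 worlds.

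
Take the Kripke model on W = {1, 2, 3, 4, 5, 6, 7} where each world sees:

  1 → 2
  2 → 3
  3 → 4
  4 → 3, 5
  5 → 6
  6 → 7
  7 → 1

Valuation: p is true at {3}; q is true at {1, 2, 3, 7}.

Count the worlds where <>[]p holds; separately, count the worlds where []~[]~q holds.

For <>[]p:
1: successors {2}; []p there: 2:T. ✓
2: successors {3}; []p there: 3:F. ✗
3: successors {4}; []p there: 4:F. ✗
4: successors {3, 5}; []p there: 3:F, 5:F. ✗
5: successors {6}; []p there: 6:F. ✗
6: successors {7}; []p there: 7:F. ✗
7: successors {1}; []p there: 1:F. ✗
— 1 world.
For []~[]~q:
1: successors {2}; ~[]~q there: 2:T. ✓
2: successors {3}; ~[]~q there: 3:F. ✗
3: successors {4}; ~[]~q there: 4:T. ✓
4: successors {3, 5}; ~[]~q there: 3:F, 5:F. ✗
5: successors {6}; ~[]~q there: 6:T. ✓
6: successors {7}; ~[]~q there: 7:T. ✓
7: successors {1}; ~[]~q there: 1:T. ✓
— 5 worlds.

1 and 5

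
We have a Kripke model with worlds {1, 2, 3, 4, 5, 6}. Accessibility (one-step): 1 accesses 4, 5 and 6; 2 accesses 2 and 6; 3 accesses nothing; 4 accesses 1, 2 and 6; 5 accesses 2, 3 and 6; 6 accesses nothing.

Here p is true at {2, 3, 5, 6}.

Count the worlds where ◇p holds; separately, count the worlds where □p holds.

4 and 4

For ◇p:
1: successors {4, 5, 6}; p there: 4:F, 5:T, 6:T. ✓
2: successors {2, 6}; p there: 2:T, 6:T. ✓
3: no successors, so ◇p fails. ✗
4: successors {1, 2, 6}; p there: 1:F, 2:T, 6:T. ✓
5: successors {2, 3, 6}; p there: 2:T, 3:T, 6:T. ✓
6: no successors, so ◇p fails. ✗
— 4 worlds.
For □p:
1: successors {4, 5, 6}; p there: 4:F, 5:T, 6:T. ✗
2: successors {2, 6}; p there: 2:T, 6:T. ✓
3: no successors, so □p holds vacuously. ✓
4: successors {1, 2, 6}; p there: 1:F, 2:T, 6:T. ✗
5: successors {2, 3, 6}; p there: 2:T, 3:T, 6:T. ✓
6: no successors, so □p holds vacuously. ✓
— 4 worlds.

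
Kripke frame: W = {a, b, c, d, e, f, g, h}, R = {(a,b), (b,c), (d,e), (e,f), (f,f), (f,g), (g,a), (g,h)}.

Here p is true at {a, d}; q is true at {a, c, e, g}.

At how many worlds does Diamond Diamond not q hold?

4

a: successors {b}; Diamond not q there: b:F. ✗
b: successors {c}; Diamond not q there: c:F. ✗
c: no successors, so Diamond Diamond not q fails. ✗
d: successors {e}; Diamond not q there: e:T. ✓
e: successors {f}; Diamond not q there: f:T. ✓
f: successors {f, g}; Diamond not q there: f:T, g:T. ✓
g: successors {a, h}; Diamond not q there: a:T, h:F. ✓
h: no successors, so Diamond Diamond not q fails. ✗
Satisfying worlds: {d, e, f, g}.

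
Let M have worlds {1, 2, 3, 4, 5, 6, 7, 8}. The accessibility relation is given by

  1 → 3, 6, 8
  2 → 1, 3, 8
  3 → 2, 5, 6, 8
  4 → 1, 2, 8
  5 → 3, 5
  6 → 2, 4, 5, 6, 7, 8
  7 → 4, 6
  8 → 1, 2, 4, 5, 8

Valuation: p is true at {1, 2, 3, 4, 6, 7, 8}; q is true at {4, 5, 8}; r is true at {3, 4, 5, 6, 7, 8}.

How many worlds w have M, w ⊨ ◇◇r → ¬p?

1: ◇◇r is T, ¬p is F. ✗
2: ◇◇r is T, ¬p is F. ✗
3: ◇◇r is T, ¬p is F. ✗
4: ◇◇r is T, ¬p is F. ✗
5: ◇◇r is T, ¬p is T. ✓
6: ◇◇r is T, ¬p is F. ✗
7: ◇◇r is T, ¬p is F. ✗
8: ◇◇r is T, ¬p is F. ✗
Satisfying worlds: {5}.

1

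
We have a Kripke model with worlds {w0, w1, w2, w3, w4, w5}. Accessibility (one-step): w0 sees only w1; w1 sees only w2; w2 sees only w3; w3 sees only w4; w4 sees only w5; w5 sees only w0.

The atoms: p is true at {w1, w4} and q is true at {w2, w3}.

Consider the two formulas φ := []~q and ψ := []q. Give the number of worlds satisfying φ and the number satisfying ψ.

For []~q:
w0: successors {w1}; ~q there: w1:T. ✓
w1: successors {w2}; ~q there: w2:F. ✗
w2: successors {w3}; ~q there: w3:F. ✗
w3: successors {w4}; ~q there: w4:T. ✓
w4: successors {w5}; ~q there: w5:T. ✓
w5: successors {w0}; ~q there: w0:T. ✓
— 4 worlds.
For []q:
w0: successors {w1}; q there: w1:F. ✗
w1: successors {w2}; q there: w2:T. ✓
w2: successors {w3}; q there: w3:T. ✓
w3: successors {w4}; q there: w4:F. ✗
w4: successors {w5}; q there: w5:F. ✗
w5: successors {w0}; q there: w0:F. ✗
— 2 worlds.

4 and 2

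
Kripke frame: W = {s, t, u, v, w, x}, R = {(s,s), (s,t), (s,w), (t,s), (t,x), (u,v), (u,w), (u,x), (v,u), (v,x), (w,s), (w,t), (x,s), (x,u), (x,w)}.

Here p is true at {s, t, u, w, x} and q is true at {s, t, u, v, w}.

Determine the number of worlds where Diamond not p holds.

s: successors {s, t, w}; not p there: s:F, t:F, w:F. ✗
t: successors {s, x}; not p there: s:F, x:F. ✗
u: successors {v, w, x}; not p there: v:T, w:F, x:F. ✓
v: successors {u, x}; not p there: u:F, x:F. ✗
w: successors {s, t}; not p there: s:F, t:F. ✗
x: successors {s, u, w}; not p there: s:F, u:F, w:F. ✗
Satisfying worlds: {u}.

1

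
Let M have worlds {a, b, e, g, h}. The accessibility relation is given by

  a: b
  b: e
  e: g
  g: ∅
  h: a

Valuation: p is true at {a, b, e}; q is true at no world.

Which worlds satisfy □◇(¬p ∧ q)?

{g}

a: successors {b}; ◇(¬p ∧ q) there: b:F. ✗
b: successors {e}; ◇(¬p ∧ q) there: e:F. ✗
e: successors {g}; ◇(¬p ∧ q) there: g:F. ✗
g: no successors, so □◇(¬p ∧ q) holds vacuously. ✓
h: successors {a}; ◇(¬p ∧ q) there: a:F. ✗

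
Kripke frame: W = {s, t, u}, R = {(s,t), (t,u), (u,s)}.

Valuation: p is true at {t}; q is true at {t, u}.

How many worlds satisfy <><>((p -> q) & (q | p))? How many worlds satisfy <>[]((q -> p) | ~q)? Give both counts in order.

For <><>((p -> q) & (q | p)):
s: successors {t}; <>((p -> q) & (q | p)) there: t:T. ✓
t: successors {u}; <>((p -> q) & (q | p)) there: u:F. ✗
u: successors {s}; <>((p -> q) & (q | p)) there: s:T. ✓
— 2 worlds.
For <>[]((q -> p) | ~q):
s: successors {t}; []((q -> p) | ~q) there: t:F. ✗
t: successors {u}; []((q -> p) | ~q) there: u:T. ✓
u: successors {s}; []((q -> p) | ~q) there: s:T. ✓
— 2 worlds.

2 and 2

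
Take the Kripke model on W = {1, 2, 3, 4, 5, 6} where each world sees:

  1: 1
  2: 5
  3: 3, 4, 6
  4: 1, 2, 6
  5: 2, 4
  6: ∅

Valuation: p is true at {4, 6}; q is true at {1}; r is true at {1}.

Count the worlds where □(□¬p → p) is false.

3

1: successors {1}; □¬p → p there: 1:F. ✗
2: successors {5}; □¬p → p there: 5:T. ✓
3: successors {3, 4, 6}; □¬p → p there: 3:T, 4:T, 6:T. ✓
4: successors {1, 2, 6}; □¬p → p there: 1:F, 2:F, 6:T. ✗
5: successors {2, 4}; □¬p → p there: 2:F, 4:T. ✗
6: no successors, so □(□¬p → p) holds vacuously. ✓
Satisfying worlds: {2, 3, 6}.
So □(□¬p → p) fails at the other 3 worlds.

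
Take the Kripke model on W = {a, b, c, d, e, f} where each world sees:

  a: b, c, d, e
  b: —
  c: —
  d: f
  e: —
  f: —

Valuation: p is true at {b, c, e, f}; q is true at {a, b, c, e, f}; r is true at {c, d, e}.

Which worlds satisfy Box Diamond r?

a: successors {b, c, d, e}; Diamond r there: b:F, c:F, d:F, e:F. ✗
b: no successors, so Box Diamond r holds vacuously. ✓
c: no successors, so Box Diamond r holds vacuously. ✓
d: successors {f}; Diamond r there: f:F. ✗
e: no successors, so Box Diamond r holds vacuously. ✓
f: no successors, so Box Diamond r holds vacuously. ✓

{b, c, e, f}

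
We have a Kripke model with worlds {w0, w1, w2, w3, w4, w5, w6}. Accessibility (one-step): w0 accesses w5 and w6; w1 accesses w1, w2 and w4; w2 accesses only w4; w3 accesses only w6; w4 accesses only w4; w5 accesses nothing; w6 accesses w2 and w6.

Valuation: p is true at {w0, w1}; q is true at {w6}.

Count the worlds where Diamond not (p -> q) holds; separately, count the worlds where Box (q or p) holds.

1 and 2

For Diamond not (p -> q):
w0: successors {w5, w6}; not (p -> q) there: w5:F, w6:F. ✗
w1: successors {w1, w2, w4}; not (p -> q) there: w1:T, w2:F, w4:F. ✓
w2: successors {w4}; not (p -> q) there: w4:F. ✗
w3: successors {w6}; not (p -> q) there: w6:F. ✗
w4: successors {w4}; not (p -> q) there: w4:F. ✗
w5: no successors, so Diamond not (p -> q) fails. ✗
w6: successors {w2, w6}; not (p -> q) there: w2:F, w6:F. ✗
— 1 world.
For Box (q or p):
w0: successors {w5, w6}; q or p there: w5:F, w6:T. ✗
w1: successors {w1, w2, w4}; q or p there: w1:T, w2:F, w4:F. ✗
w2: successors {w4}; q or p there: w4:F. ✗
w3: successors {w6}; q or p there: w6:T. ✓
w4: successors {w4}; q or p there: w4:F. ✗
w5: no successors, so Box (q or p) holds vacuously. ✓
w6: successors {w2, w6}; q or p there: w2:F, w6:T. ✗
— 2 worlds.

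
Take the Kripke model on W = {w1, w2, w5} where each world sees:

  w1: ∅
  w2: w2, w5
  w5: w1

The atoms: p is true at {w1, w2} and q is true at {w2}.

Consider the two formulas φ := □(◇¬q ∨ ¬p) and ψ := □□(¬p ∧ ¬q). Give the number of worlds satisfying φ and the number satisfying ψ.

2 and 2

For □(◇¬q ∨ ¬p):
w1: no successors, so □(◇¬q ∨ ¬p) holds vacuously. ✓
w2: successors {w2, w5}; ◇¬q ∨ ¬p there: w2:T, w5:T. ✓
w5: successors {w1}; ◇¬q ∨ ¬p there: w1:F. ✗
— 2 worlds.
For □□(¬p ∧ ¬q):
w1: no successors, so □□(¬p ∧ ¬q) holds vacuously. ✓
w2: successors {w2, w5}; □(¬p ∧ ¬q) there: w2:F, w5:F. ✗
w5: successors {w1}; □(¬p ∧ ¬q) there: w1:T. ✓
— 2 worlds.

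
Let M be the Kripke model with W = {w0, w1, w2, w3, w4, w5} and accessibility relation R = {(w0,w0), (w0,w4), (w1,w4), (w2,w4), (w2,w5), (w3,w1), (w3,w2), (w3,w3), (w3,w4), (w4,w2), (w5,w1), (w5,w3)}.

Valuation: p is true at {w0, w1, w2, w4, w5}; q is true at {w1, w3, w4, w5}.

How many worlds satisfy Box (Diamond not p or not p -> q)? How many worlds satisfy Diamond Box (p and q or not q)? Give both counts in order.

6 and 6

For Box (Diamond not p or not p -> q):
w0: successors {w0, w4}; Diamond not p or not p -> q there: w0:T, w4:T. ✓
w1: successors {w4}; Diamond not p or not p -> q there: w4:T. ✓
w2: successors {w4, w5}; Diamond not p or not p -> q there: w4:T, w5:T. ✓
w3: successors {w1, w2, w3, w4}; Diamond not p or not p -> q there: w1:T, w2:T, w3:T, w4:T. ✓
w4: successors {w2}; Diamond not p or not p -> q there: w2:T. ✓
w5: successors {w1, w3}; Diamond not p or not p -> q there: w1:T, w3:T. ✓
— 6 worlds.
For Diamond Box (p and q or not q):
w0: successors {w0, w4}; Box (p and q or not q) there: w0:T, w4:T. ✓
w1: successors {w4}; Box (p and q or not q) there: w4:T. ✓
w2: successors {w4, w5}; Box (p and q or not q) there: w4:T, w5:F. ✓
w3: successors {w1, w2, w3, w4}; Box (p and q or not q) there: w1:T, w2:T, w3:F, w4:T. ✓
w4: successors {w2}; Box (p and q or not q) there: w2:T. ✓
w5: successors {w1, w3}; Box (p and q or not q) there: w1:T, w3:F. ✓
— 6 worlds.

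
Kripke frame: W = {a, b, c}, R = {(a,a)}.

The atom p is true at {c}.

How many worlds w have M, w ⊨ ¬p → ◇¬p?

2

a: ¬p is T, ◇¬p is T. ✓
b: ¬p is T, ◇¬p is F. ✗
c: ¬p is F, ◇¬p is F. ✓
Satisfying worlds: {a, c}.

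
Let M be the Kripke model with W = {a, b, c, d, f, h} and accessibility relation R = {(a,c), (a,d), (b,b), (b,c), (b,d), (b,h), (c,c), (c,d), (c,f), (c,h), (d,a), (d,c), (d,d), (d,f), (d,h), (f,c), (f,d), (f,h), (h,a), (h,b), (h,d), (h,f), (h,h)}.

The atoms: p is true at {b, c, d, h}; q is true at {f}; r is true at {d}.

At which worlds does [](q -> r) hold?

{a, b, f}

a: successors {c, d}; q -> r there: c:T, d:T. ✓
b: successors {b, c, d, h}; q -> r there: b:T, c:T, d:T, h:T. ✓
c: successors {c, d, f, h}; q -> r there: c:T, d:T, f:F, h:T. ✗
d: successors {a, c, d, f, h}; q -> r there: a:T, c:T, d:T, f:F, h:T. ✗
f: successors {c, d, h}; q -> r there: c:T, d:T, h:T. ✓
h: successors {a, b, d, f, h}; q -> r there: a:T, b:T, d:T, f:F, h:T. ✗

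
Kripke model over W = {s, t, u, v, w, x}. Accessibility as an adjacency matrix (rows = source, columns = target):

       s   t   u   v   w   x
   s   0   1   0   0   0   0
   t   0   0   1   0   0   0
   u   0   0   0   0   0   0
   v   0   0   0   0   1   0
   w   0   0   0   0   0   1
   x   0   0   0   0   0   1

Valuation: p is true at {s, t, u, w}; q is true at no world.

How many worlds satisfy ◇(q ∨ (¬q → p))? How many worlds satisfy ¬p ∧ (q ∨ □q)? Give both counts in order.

3 and 0

For ◇(q ∨ (¬q → p)):
s: successors {t}; q ∨ (¬q → p) there: t:T. ✓
t: successors {u}; q ∨ (¬q → p) there: u:T. ✓
u: no successors, so ◇(q ∨ (¬q → p)) fails. ✗
v: successors {w}; q ∨ (¬q → p) there: w:T. ✓
w: successors {x}; q ∨ (¬q → p) there: x:F. ✗
x: successors {x}; q ∨ (¬q → p) there: x:F. ✗
— 3 worlds.
For ¬p ∧ (q ∨ □q):
s: ¬p is F, q ∨ □q is F. ✗
t: ¬p is F, q ∨ □q is F. ✗
u: ¬p is F, q ∨ □q is T. ✗
v: ¬p is T, q ∨ □q is F. ✗
w: ¬p is F, q ∨ □q is F. ✗
x: ¬p is T, q ∨ □q is F. ✗
— 0 worlds.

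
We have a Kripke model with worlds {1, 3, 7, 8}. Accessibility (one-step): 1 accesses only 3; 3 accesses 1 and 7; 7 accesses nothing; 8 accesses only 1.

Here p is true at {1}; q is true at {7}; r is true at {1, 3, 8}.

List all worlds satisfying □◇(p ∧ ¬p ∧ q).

{7}

1: successors {3}; ◇(p ∧ ¬p ∧ q) there: 3:F. ✗
3: successors {1, 7}; ◇(p ∧ ¬p ∧ q) there: 1:F, 7:F. ✗
7: no successors, so □◇(p ∧ ¬p ∧ q) holds vacuously. ✓
8: successors {1}; ◇(p ∧ ¬p ∧ q) there: 1:F. ✗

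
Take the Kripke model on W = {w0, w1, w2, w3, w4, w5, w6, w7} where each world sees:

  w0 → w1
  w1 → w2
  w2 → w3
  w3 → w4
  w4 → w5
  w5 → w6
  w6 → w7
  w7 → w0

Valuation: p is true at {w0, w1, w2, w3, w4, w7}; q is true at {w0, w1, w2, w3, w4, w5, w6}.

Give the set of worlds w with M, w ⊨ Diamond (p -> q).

{w0, w1, w2, w3, w4, w5, w7}

w0: successors {w1}; p -> q there: w1:T. ✓
w1: successors {w2}; p -> q there: w2:T. ✓
w2: successors {w3}; p -> q there: w3:T. ✓
w3: successors {w4}; p -> q there: w4:T. ✓
w4: successors {w5}; p -> q there: w5:T. ✓
w5: successors {w6}; p -> q there: w6:T. ✓
w6: successors {w7}; p -> q there: w7:F. ✗
w7: successors {w0}; p -> q there: w0:T. ✓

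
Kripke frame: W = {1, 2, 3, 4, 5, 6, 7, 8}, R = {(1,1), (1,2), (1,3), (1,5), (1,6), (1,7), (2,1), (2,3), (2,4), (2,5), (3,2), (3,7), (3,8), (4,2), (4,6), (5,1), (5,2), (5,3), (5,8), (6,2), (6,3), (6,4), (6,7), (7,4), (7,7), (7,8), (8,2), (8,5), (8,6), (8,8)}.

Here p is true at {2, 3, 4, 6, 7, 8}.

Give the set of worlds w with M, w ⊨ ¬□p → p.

{2, 3, 4, 6, 7, 8}

1: ¬□p is T, p is F. ✗
2: ¬□p is T, p is T. ✓
3: ¬□p is F, p is T. ✓
4: ¬□p is F, p is T. ✓
5: ¬□p is T, p is F. ✗
6: ¬□p is F, p is T. ✓
7: ¬□p is F, p is T. ✓
8: ¬□p is T, p is T. ✓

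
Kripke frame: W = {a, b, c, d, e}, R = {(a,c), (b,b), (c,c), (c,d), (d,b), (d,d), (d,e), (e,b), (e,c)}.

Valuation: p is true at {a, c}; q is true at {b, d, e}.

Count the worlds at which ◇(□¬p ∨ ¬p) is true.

4

a: successors {c}; □¬p ∨ ¬p there: c:F. ✗
b: successors {b}; □¬p ∨ ¬p there: b:T. ✓
c: successors {c, d}; □¬p ∨ ¬p there: c:F, d:T. ✓
d: successors {b, d, e}; □¬p ∨ ¬p there: b:T, d:T, e:T. ✓
e: successors {b, c}; □¬p ∨ ¬p there: b:T, c:F. ✓
Satisfying worlds: {b, c, d, e}.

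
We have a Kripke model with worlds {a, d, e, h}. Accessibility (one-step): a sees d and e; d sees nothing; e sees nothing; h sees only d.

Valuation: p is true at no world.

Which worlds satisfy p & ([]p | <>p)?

∅

a: p is F, []p | <>p is F. ✗
d: p is F, []p | <>p is T. ✗
e: p is F, []p | <>p is T. ✗
h: p is F, []p | <>p is F. ✗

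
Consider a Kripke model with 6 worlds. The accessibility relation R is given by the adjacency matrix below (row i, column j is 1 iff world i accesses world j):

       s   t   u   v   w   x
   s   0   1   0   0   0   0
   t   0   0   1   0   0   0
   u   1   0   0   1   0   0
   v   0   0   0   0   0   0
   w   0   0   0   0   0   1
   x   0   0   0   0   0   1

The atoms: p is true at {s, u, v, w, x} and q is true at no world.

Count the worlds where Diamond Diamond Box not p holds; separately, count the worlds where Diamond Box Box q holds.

1 and 1

For Diamond Diamond Box not p:
s: successors {t}; Diamond Box not p there: t:F. ✗
t: successors {u}; Diamond Box not p there: u:T. ✓
u: successors {s, v}; Diamond Box not p there: s:F, v:F. ✗
v: no successors, so Diamond Diamond Box not p fails. ✗
w: successors {x}; Diamond Box not p there: x:F. ✗
x: successors {x}; Diamond Box not p there: x:F. ✗
— 1 world.
For Diamond Box Box q:
s: successors {t}; Box Box q there: t:F. ✗
t: successors {u}; Box Box q there: u:F. ✗
u: successors {s, v}; Box Box q there: s:F, v:T. ✓
v: no successors, so Diamond Box Box q fails. ✗
w: successors {x}; Box Box q there: x:F. ✗
x: successors {x}; Box Box q there: x:F. ✗
— 1 world.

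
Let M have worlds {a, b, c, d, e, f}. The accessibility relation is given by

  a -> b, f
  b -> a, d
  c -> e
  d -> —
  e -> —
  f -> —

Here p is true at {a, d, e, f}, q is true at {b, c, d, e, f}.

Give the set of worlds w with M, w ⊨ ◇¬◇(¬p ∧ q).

a: successors {b, f}; ¬◇(¬p ∧ q) there: b:T, f:T. ✓
b: successors {a, d}; ¬◇(¬p ∧ q) there: a:F, d:T. ✓
c: successors {e}; ¬◇(¬p ∧ q) there: e:T. ✓
d: no successors, so ◇¬◇(¬p ∧ q) fails. ✗
e: no successors, so ◇¬◇(¬p ∧ q) fails. ✗
f: no successors, so ◇¬◇(¬p ∧ q) fails. ✗

{a, b, c}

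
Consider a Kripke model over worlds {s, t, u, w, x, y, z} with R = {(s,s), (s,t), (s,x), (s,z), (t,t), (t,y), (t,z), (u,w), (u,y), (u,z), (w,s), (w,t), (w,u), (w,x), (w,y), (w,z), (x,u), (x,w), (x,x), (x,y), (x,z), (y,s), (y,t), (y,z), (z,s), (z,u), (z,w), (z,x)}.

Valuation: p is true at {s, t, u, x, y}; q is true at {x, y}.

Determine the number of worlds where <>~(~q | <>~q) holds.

s: successors {s, t, x, z}; ~(~q | <>~q) there: s:F, t:F, x:F, z:F. ✗
t: successors {t, y, z}; ~(~q | <>~q) there: t:F, y:F, z:F. ✗
u: successors {w, y, z}; ~(~q | <>~q) there: w:F, y:F, z:F. ✗
w: successors {s, t, u, x, y, z}; ~(~q | <>~q) there: s:F, t:F, u:F, x:F, y:F, z:F. ✗
x: successors {u, w, x, y, z}; ~(~q | <>~q) there: u:F, w:F, x:F, y:F, z:F. ✗
y: successors {s, t, z}; ~(~q | <>~q) there: s:F, t:F, z:F. ✗
z: successors {s, u, w, x}; ~(~q | <>~q) there: s:F, u:F, w:F, x:F. ✗
Satisfying worlds: ∅.

0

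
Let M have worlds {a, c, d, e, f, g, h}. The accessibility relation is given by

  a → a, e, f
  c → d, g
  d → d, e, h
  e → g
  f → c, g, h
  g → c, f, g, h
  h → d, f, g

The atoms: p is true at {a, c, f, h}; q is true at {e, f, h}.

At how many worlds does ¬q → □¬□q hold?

7

a: ¬q is T, □¬□q is T. ✓
c: ¬q is T, □¬□q is T. ✓
d: ¬q is T, □¬□q is T. ✓
e: ¬q is F, □¬□q is T. ✓
f: ¬q is F, □¬□q is T. ✓
g: ¬q is T, □¬□q is T. ✓
h: ¬q is F, □¬□q is T. ✓
Satisfying worlds: {a, c, d, e, f, g, h}.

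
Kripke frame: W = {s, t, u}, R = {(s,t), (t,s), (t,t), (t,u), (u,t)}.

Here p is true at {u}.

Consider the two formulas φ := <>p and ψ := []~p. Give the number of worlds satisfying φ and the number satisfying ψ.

1 and 2

For <>p:
s: successors {t}; p there: t:F. ✗
t: successors {s, t, u}; p there: s:F, t:F, u:T. ✓
u: successors {t}; p there: t:F. ✗
— 1 world.
For []~p:
s: successors {t}; ~p there: t:T. ✓
t: successors {s, t, u}; ~p there: s:T, t:T, u:F. ✗
u: successors {t}; ~p there: t:T. ✓
— 2 worlds.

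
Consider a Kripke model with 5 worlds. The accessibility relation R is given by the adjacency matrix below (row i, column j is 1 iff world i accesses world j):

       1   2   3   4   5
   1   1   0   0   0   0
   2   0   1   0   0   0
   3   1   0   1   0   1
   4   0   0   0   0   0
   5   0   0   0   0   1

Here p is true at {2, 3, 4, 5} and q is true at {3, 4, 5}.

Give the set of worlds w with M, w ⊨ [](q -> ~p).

{1, 2, 4}

1: successors {1}; q -> ~p there: 1:T. ✓
2: successors {2}; q -> ~p there: 2:T. ✓
3: successors {1, 3, 5}; q -> ~p there: 1:T, 3:F, 5:F. ✗
4: no successors, so [](q -> ~p) holds vacuously. ✓
5: successors {5}; q -> ~p there: 5:F. ✗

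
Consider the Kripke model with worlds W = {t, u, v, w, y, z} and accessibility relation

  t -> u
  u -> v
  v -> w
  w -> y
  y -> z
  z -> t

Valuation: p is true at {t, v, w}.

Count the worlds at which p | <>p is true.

t: p is T, <>p is F. ✓
u: p is F, <>p is T. ✓
v: p is T, <>p is T. ✓
w: p is T, <>p is F. ✓
y: p is F, <>p is F. ✗
z: p is F, <>p is T. ✓
Satisfying worlds: {t, u, v, w, z}.

5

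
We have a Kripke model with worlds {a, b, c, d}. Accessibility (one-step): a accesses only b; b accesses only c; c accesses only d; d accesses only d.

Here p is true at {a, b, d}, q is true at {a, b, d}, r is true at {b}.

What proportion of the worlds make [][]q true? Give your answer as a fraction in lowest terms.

a: successors {b}; []q there: b:F. ✗
b: successors {c}; []q there: c:T. ✓
c: successors {d}; []q there: d:T. ✓
d: successors {d}; []q there: d:T. ✓
That's 3 of 4 worlds, so 3/4.

3/4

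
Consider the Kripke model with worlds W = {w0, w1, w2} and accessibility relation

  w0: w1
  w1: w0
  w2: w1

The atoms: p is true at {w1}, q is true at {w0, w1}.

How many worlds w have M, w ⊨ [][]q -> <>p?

2

w0: [][]q is T, <>p is T. ✓
w1: [][]q is T, <>p is F. ✗
w2: [][]q is T, <>p is T. ✓
Satisfying worlds: {w0, w2}.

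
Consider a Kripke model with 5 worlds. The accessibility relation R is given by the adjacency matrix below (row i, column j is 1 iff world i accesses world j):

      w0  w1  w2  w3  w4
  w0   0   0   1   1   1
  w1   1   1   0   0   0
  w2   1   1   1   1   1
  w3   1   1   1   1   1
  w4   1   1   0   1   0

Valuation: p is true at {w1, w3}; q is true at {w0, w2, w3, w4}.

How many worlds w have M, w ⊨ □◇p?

5

w0: successors {w2, w3, w4}; ◇p there: w2:T, w3:T, w4:T. ✓
w1: successors {w0, w1}; ◇p there: w0:T, w1:T. ✓
w2: successors {w0, w1, w2, w3, w4}; ◇p there: w0:T, w1:T, w2:T, w3:T, w4:T. ✓
w3: successors {w0, w1, w2, w3, w4}; ◇p there: w0:T, w1:T, w2:T, w3:T, w4:T. ✓
w4: successors {w0, w1, w3}; ◇p there: w0:T, w1:T, w3:T. ✓
Satisfying worlds: {w0, w1, w2, w3, w4}.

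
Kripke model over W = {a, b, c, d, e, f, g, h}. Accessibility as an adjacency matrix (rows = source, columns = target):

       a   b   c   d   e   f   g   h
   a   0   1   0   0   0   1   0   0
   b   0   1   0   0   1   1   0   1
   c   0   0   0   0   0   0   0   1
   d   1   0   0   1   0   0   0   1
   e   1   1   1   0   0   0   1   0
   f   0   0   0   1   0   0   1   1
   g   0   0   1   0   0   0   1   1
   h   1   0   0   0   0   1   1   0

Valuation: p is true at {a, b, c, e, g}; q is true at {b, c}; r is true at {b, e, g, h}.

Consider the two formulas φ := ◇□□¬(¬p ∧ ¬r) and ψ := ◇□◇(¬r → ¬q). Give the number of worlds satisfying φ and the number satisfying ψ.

For ◇□□¬(¬p ∧ ¬r):
a: successors {b, f}; □□¬(¬p ∧ ¬r) there: b:F, f:F. ✗
b: successors {b, e, f, h}; □□¬(¬p ∧ ¬r) there: b:F, e:F, f:F, h:F. ✗
c: successors {h}; □□¬(¬p ∧ ¬r) there: h:F. ✗
d: successors {a, d, h}; □□¬(¬p ∧ ¬r) there: a:F, d:F, h:F. ✗
e: successors {a, b, c, g}; □□¬(¬p ∧ ¬r) there: a:F, b:F, c:F, g:F. ✗
f: successors {d, g, h}; □□¬(¬p ∧ ¬r) there: d:F, g:F, h:F. ✗
g: successors {c, g, h}; □□¬(¬p ∧ ¬r) there: c:F, g:F, h:F. ✗
h: successors {a, f, g}; □□¬(¬p ∧ ¬r) there: a:F, f:F, g:F. ✗
— 0 worlds.
For ◇□◇(¬r → ¬q):
a: successors {b, f}; □◇(¬r → ¬q) there: b:T, f:T. ✓
b: successors {b, e, f, h}; □◇(¬r → ¬q) there: b:T, e:T, f:T, h:T. ✓
c: successors {h}; □◇(¬r → ¬q) there: h:T. ✓
d: successors {a, d, h}; □◇(¬r → ¬q) there: a:T, d:T, h:T. ✓
e: successors {a, b, c, g}; □◇(¬r → ¬q) there: a:T, b:T, c:T, g:T. ✓
f: successors {d, g, h}; □◇(¬r → ¬q) there: d:T, g:T, h:T. ✓
g: successors {c, g, h}; □◇(¬r → ¬q) there: c:T, g:T, h:T. ✓
h: successors {a, f, g}; □◇(¬r → ¬q) there: a:T, f:T, g:T. ✓
— 8 worlds.

0 and 8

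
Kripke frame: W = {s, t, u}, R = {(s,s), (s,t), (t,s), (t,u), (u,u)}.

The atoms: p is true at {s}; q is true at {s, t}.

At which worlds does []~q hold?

{u}

s: successors {s, t}; ~q there: s:F, t:F. ✗
t: successors {s, u}; ~q there: s:F, u:T. ✗
u: successors {u}; ~q there: u:T. ✓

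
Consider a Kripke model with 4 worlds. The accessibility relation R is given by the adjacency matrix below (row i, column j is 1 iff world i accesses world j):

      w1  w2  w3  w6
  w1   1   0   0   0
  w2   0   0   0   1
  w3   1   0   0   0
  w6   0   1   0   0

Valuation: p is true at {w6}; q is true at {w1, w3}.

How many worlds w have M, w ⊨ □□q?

w1: successors {w1}; □q there: w1:T. ✓
w2: successors {w6}; □q there: w6:F. ✗
w3: successors {w1}; □q there: w1:T. ✓
w6: successors {w2}; □q there: w2:F. ✗
Satisfying worlds: {w1, w3}.

2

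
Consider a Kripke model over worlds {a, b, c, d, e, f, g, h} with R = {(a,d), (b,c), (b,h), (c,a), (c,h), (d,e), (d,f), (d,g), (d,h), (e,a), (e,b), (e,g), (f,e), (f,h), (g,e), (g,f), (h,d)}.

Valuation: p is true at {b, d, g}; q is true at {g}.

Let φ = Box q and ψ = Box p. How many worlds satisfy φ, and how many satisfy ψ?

For Box q:
a: successors {d}; q there: d:F. ✗
b: successors {c, h}; q there: c:F, h:F. ✗
c: successors {a, h}; q there: a:F, h:F. ✗
d: successors {e, f, g, h}; q there: e:F, f:F, g:T, h:F. ✗
e: successors {a, b, g}; q there: a:F, b:F, g:T. ✗
f: successors {e, h}; q there: e:F, h:F. ✗
g: successors {e, f}; q there: e:F, f:F. ✗
h: successors {d}; q there: d:F. ✗
— 0 worlds.
For Box p:
a: successors {d}; p there: d:T. ✓
b: successors {c, h}; p there: c:F, h:F. ✗
c: successors {a, h}; p there: a:F, h:F. ✗
d: successors {e, f, g, h}; p there: e:F, f:F, g:T, h:F. ✗
e: successors {a, b, g}; p there: a:F, b:T, g:T. ✗
f: successors {e, h}; p there: e:F, h:F. ✗
g: successors {e, f}; p there: e:F, f:F. ✗
h: successors {d}; p there: d:T. ✓
— 2 worlds.

0 and 2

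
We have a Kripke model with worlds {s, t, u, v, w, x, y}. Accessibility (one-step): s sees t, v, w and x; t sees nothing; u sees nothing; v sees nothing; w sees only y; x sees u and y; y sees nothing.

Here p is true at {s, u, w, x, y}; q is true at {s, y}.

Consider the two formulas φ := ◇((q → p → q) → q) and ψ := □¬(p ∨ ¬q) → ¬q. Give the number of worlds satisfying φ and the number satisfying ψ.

For ◇((q → p → q) → q):
s: successors {t, v, w, x}; (q → p → q) → q there: t:F, v:F, w:F, x:F. ✗
t: no successors, so ◇((q → p → q) → q) fails. ✗
u: no successors, so ◇((q → p → q) → q) fails. ✗
v: no successors, so ◇((q → p → q) → q) fails. ✗
w: successors {y}; (q → p → q) → q there: y:T. ✓
x: successors {u, y}; (q → p → q) → q there: u:F, y:T. ✓
y: no successors, so ◇((q → p → q) → q) fails. ✗
— 2 worlds.
For □¬(p ∨ ¬q) → ¬q:
s: □¬(p ∨ ¬q) is F, ¬q is F. ✓
t: □¬(p ∨ ¬q) is T, ¬q is T. ✓
u: □¬(p ∨ ¬q) is T, ¬q is T. ✓
v: □¬(p ∨ ¬q) is T, ¬q is T. ✓
w: □¬(p ∨ ¬q) is F, ¬q is T. ✓
x: □¬(p ∨ ¬q) is F, ¬q is T. ✓
y: □¬(p ∨ ¬q) is T, ¬q is F. ✗
— 6 worlds.

2 and 6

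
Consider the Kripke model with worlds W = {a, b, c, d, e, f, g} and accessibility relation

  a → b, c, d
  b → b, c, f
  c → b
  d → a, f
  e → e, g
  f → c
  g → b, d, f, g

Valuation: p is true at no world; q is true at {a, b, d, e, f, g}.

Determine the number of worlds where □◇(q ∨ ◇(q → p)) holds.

4

a: successors {b, c, d}; ◇(q ∨ ◇(q → p)) there: b:T, c:T, d:T. ✓
b: successors {b, c, f}; ◇(q ∨ ◇(q → p)) there: b:T, c:T, f:F. ✗
c: successors {b}; ◇(q ∨ ◇(q → p)) there: b:T. ✓
d: successors {a, f}; ◇(q ∨ ◇(q → p)) there: a:T, f:F. ✗
e: successors {e, g}; ◇(q ∨ ◇(q → p)) there: e:T, g:T. ✓
f: successors {c}; ◇(q ∨ ◇(q → p)) there: c:T. ✓
g: successors {b, d, f, g}; ◇(q ∨ ◇(q → p)) there: b:T, d:T, f:F, g:T. ✗
Satisfying worlds: {a, c, e, f}.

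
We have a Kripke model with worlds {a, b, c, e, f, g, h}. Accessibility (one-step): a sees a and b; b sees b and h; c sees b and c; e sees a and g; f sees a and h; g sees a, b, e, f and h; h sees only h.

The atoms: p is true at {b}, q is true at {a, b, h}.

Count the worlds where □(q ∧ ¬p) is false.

5

a: successors {a, b}; q ∧ ¬p there: a:T, b:F. ✗
b: successors {b, h}; q ∧ ¬p there: b:F, h:T. ✗
c: successors {b, c}; q ∧ ¬p there: b:F, c:F. ✗
e: successors {a, g}; q ∧ ¬p there: a:T, g:F. ✗
f: successors {a, h}; q ∧ ¬p there: a:T, h:T. ✓
g: successors {a, b, e, f, h}; q ∧ ¬p there: a:T, b:F, e:F, f:F, h:T. ✗
h: successors {h}; q ∧ ¬p there: h:T. ✓
Satisfying worlds: {f, h}.
So □(q ∧ ¬p) fails at the other 5 worlds.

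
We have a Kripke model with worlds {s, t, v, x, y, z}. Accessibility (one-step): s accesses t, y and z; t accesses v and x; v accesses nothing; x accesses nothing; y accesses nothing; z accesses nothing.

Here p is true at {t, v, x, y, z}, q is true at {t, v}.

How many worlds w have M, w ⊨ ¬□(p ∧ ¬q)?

s: □(p ∧ ¬q) is F. ✓
t: □(p ∧ ¬q) is F. ✓
v: □(p ∧ ¬q) is T. ✗
x: □(p ∧ ¬q) is T. ✗
y: □(p ∧ ¬q) is T. ✗
z: □(p ∧ ¬q) is T. ✗
Satisfying worlds: {s, t}.

2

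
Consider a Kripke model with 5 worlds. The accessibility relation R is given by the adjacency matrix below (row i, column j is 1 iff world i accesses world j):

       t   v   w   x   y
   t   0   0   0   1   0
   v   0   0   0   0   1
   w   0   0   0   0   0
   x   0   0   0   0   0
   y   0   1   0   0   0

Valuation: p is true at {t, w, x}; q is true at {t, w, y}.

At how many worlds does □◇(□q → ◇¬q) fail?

t: successors {x}; ◇(□q → ◇¬q) there: x:F. ✗
v: successors {y}; ◇(□q → ◇¬q) there: y:F. ✗
w: no successors, so □◇(□q → ◇¬q) holds vacuously. ✓
x: no successors, so □◇(□q → ◇¬q) holds vacuously. ✓
y: successors {v}; ◇(□q → ◇¬q) there: v:T. ✓
Satisfying worlds: {w, x, y}.
So □◇(□q → ◇¬q) fails at the other 2 worlds.

2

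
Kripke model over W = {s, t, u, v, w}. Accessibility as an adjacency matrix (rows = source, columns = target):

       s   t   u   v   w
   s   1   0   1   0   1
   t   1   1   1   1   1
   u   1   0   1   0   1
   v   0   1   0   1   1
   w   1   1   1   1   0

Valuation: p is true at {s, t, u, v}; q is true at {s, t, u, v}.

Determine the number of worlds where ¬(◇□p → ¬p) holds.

s: ◇□p → ¬p is F. ✓
t: ◇□p → ¬p is F. ✓
u: ◇□p → ¬p is F. ✓
v: ◇□p → ¬p is F. ✓
w: ◇□p → ¬p is T. ✗
Satisfying worlds: {s, t, u, v}.

4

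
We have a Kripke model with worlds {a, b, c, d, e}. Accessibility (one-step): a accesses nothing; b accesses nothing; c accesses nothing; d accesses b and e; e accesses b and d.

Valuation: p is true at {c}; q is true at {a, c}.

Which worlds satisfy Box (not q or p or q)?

{a, b, c, d, e}

a: no successors, so Box (not q or p or q) holds vacuously. ✓
b: no successors, so Box (not q or p or q) holds vacuously. ✓
c: no successors, so Box (not q or p or q) holds vacuously. ✓
d: successors {b, e}; not q or p or q there: b:T, e:T. ✓
e: successors {b, d}; not q or p or q there: b:T, d:T. ✓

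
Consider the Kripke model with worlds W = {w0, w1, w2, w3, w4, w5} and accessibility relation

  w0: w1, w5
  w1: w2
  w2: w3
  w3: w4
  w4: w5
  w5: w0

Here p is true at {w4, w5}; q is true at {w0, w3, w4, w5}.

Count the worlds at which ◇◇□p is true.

w0: successors {w1, w5}; ◇□p there: w1:F, w5:F. ✗
w1: successors {w2}; ◇□p there: w2:T. ✓
w2: successors {w3}; ◇□p there: w3:T. ✓
w3: successors {w4}; ◇□p there: w4:F. ✗
w4: successors {w5}; ◇□p there: w5:F. ✗
w5: successors {w0}; ◇□p there: w0:F. ✗
Satisfying worlds: {w1, w2}.

2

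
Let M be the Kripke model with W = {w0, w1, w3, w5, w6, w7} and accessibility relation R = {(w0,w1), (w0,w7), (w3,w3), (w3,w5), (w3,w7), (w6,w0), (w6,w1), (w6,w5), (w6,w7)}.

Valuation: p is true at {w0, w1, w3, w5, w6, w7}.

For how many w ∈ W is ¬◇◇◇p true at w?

w0: ◇◇◇p is F. ✓
w1: ◇◇◇p is F. ✓
w3: ◇◇◇p is T. ✗
w5: ◇◇◇p is F. ✓
w6: ◇◇◇p is F. ✓
w7: ◇◇◇p is F. ✓
Satisfying worlds: {w0, w1, w5, w6, w7}.

5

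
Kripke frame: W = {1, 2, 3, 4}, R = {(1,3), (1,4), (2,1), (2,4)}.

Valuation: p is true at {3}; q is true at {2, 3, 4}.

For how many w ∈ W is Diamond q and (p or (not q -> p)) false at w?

3

1: Diamond q is T, p or (not q -> p) is F. ✗
2: Diamond q is T, p or (not q -> p) is T. ✓
3: Diamond q is F, p or (not q -> p) is T. ✗
4: Diamond q is F, p or (not q -> p) is T. ✗
Satisfying worlds: {2}.
So Diamond q and (p or (not q -> p)) fails at the other 3 worlds.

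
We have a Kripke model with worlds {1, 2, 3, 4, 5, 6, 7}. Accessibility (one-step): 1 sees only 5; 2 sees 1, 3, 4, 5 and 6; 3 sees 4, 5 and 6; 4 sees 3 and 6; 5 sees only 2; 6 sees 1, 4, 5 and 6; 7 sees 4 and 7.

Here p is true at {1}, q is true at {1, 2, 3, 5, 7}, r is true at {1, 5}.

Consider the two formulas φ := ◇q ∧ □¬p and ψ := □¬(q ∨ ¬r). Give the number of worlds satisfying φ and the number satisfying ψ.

5 and 0

For ◇q ∧ □¬p:
1: ◇q is T, □¬p is T. ✓
2: ◇q is T, □¬p is F. ✗
3: ◇q is T, □¬p is T. ✓
4: ◇q is T, □¬p is T. ✓
5: ◇q is T, □¬p is T. ✓
6: ◇q is T, □¬p is F. ✗
7: ◇q is T, □¬p is T. ✓
— 5 worlds.
For □¬(q ∨ ¬r):
1: successors {5}; ¬(q ∨ ¬r) there: 5:F. ✗
2: successors {1, 3, 4, 5, 6}; ¬(q ∨ ¬r) there: 1:F, 3:F, 4:F, 5:F, 6:F. ✗
3: successors {4, 5, 6}; ¬(q ∨ ¬r) there: 4:F, 5:F, 6:F. ✗
4: successors {3, 6}; ¬(q ∨ ¬r) there: 3:F, 6:F. ✗
5: successors {2}; ¬(q ∨ ¬r) there: 2:F. ✗
6: successors {1, 4, 5, 6}; ¬(q ∨ ¬r) there: 1:F, 4:F, 5:F, 6:F. ✗
7: successors {4, 7}; ¬(q ∨ ¬r) there: 4:F, 7:F. ✗
— 0 worlds.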